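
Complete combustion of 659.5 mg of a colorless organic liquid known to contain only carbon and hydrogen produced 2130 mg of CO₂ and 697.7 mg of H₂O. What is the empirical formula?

C5H8

mol C = 2.130 g CO₂ ÷ 44.009 g/mol = 0.048399 mol
mol H = 2 × 0.6977 g H₂O ÷ 18.015 g/mol = 0.077458 mol
Divide by the smallest (0.048399 mol): C 1.000, H 1.600
Multiplying each by 5 gives whole numbers: C 5.00, H 8.00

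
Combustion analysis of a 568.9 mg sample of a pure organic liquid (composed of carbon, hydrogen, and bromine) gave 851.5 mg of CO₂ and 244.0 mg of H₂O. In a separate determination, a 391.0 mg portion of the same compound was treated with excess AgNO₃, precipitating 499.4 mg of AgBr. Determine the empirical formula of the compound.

mol C = 0.8515 g CO₂ ÷ 44.009 g/mol = 0.019348 mol
mol H = 2 × 0.2440 g H₂O ÷ 18.015 g/mol = 0.027089 mol
From the AgBr data: mol Br per gram of compound = (0.4994 ÷ 187.772) ÷ 0.3910 = 0.0068021 mol/g, so in the 0.5689 g combustion sample mol Br = 0.0038697 mol
Divide by the smallest (0.0038697 mol): C 5.000, H 7.000, Br 1.000

C5H7Br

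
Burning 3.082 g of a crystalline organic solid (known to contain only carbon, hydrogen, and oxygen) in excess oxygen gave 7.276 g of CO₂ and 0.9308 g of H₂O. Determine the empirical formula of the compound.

C8H5O3

mol C = 7.276 g CO₂ ÷ 44.009 g/mol = 0.16533 mol
mol H = 2 × 0.9308 g H₂O ÷ 18.015 g/mol = 0.10334 mol
mass O = 3.082 − (1.9858 + 0.10416) = 0.99206 g → mol O = 0.99206 ÷ 15.999 = 0.062008 mol
Divide by the smallest (0.062008 mol): C 2.666, H 1.667, O 1.000
Multiplying each by 3 gives whole numbers: C 8.00, H 5.00, O 3.00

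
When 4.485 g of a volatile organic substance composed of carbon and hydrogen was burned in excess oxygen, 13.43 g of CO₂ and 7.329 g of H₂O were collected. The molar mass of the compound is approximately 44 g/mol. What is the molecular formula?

C3H8

mol C = 13.43 g CO₂ ÷ 44.009 g/mol = 0.30516 mol
mol H = 2 × 7.329 g H₂O ÷ 18.015 g/mol = 0.81366 mol
Divide by the smallest (0.30516 mol): C 1.000, H 2.666
Multiplying each by 3 gives whole numbers: C 3.00, H 8.00
Empirical formula: C3H8
Empirical-formula mass = 44.10 g/mol; 44 ÷ 44.10 ≈ 1, so the molecular formula is C3H8.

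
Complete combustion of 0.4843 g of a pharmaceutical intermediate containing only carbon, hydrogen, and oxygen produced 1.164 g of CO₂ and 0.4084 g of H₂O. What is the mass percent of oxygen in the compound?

mol C = 1.164 g CO₂ ÷ 44.009 g/mol = 0.026449 mol
mol H = 2 × 0.4084 g H₂O ÷ 18.015 g/mol = 0.045340 mol
mass O = 0.4843 − (0.31768 + 0.045703) = 0.12092 g → mol O = 0.12092 ÷ 15.999 = 0.0075578 mol
mass % O = 0.12092 g ÷ 0.4843 g × 100%

24.97%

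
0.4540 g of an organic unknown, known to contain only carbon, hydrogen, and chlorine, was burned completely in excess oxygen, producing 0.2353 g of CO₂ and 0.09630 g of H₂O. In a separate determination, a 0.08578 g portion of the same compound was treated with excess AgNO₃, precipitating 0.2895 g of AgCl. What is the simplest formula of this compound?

mol C = 0.2353 g CO₂ ÷ 44.009 g/mol = 0.0053466 mol
mol H = 2 × 0.09630 g H₂O ÷ 18.015 g/mol = 0.010691 mol
From the AgCl data: mol Cl per gram of compound = (0.2895 ÷ 143.318) ÷ 0.08578 = 0.023548 mol/g, so in the 0.4540 g combustion sample mol Cl = 0.010691 mol
Divide by the smallest (0.0053466 mol): C 1.000, H 2.000, Cl 2.000

CH2Cl2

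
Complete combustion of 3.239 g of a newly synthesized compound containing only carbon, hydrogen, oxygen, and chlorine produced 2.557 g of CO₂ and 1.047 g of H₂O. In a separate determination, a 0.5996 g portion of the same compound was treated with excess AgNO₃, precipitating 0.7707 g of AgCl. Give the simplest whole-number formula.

C2H4ClO3

mol C = 2.557 g CO₂ ÷ 44.009 g/mol = 0.058102 mol
mol H = 2 × 1.047 g H₂O ÷ 18.015 g/mol = 0.11624 mol
From the AgCl data: mol Cl per gram of compound = (0.7707 ÷ 143.318) ÷ 0.5996 = 0.0089686 mol/g, so in the 3.239 g combustion sample mol Cl = 0.029049 mol
mass O = 3.239 − (0.69786 + 0.11717 + 1.0298) = 1.3942 g → mol O = 1.3942 ÷ 15.999 = 0.087142 mol
Divide by the smallest (0.029049 mol): C 2.000, H 4.001, Cl 1.000, O 3.000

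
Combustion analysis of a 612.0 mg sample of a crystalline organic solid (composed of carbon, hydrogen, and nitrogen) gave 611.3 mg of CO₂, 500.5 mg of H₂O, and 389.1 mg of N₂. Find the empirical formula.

mol C = 0.6113 g CO₂ ÷ 44.009 g/mol = 0.013890 mol
mol H = 2 × 0.5005 g H₂O ÷ 18.015 g/mol = 0.055565 mol
mol N = 2 × 0.3891 g N₂ ÷ 28.014 g/mol = 0.027779 mol
Divide by the smallest (0.013890 mol): C 1.000, H 4.000, N 2.000

CH4N2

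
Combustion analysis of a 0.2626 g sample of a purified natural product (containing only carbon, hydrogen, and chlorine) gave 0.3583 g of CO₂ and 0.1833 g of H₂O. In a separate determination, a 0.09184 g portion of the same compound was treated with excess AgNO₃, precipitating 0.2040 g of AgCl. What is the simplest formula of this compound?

C2H5Cl

mol C = 0.3583 g CO₂ ÷ 44.009 g/mol = 0.0081415 mol
mol H = 2 × 0.1833 g H₂O ÷ 18.015 g/mol = 0.020350 mol
From the AgCl data: mol Cl per gram of compound = (0.2040 ÷ 143.318) ÷ 0.09184 = 0.015499 mol/g, so in the 0.2626 g combustion sample mol Cl = 0.0040700 mol
Divide by the smallest (0.0040700 mol): C 2.000, H 5.000, Cl 1.000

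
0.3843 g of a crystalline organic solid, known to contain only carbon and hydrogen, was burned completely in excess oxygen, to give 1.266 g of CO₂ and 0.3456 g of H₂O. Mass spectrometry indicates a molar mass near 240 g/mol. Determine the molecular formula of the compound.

C18H24

mol C = 1.266 g CO₂ ÷ 44.009 g/mol = 0.028767 mol
mol H = 2 × 0.3456 g H₂O ÷ 18.015 g/mol = 0.038368 mol
Divide by the smallest (0.028767 mol): C 1.000, H 1.334
Multiplying each by 3 gives whole numbers: C 3.00, H 4.00
Empirical formula: C3H4
Empirical-formula mass = 40.06 g/mol; 240 ÷ 40.06 ≈ 6, so the molecular formula is C18H24.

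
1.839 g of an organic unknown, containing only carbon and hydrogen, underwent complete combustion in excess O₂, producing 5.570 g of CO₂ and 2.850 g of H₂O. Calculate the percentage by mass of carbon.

mol C = 5.570 g CO₂ ÷ 44.009 g/mol = 0.12657 mol
mol H = 2 × 2.850 g H₂O ÷ 18.015 g/mol = 0.31640 mol
mass % C = 1.5202 g ÷ 1.839 g × 100%

82.66%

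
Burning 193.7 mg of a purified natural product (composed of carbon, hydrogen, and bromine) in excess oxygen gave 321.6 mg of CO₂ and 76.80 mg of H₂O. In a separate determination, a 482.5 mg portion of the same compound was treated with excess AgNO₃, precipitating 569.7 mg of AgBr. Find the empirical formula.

mol C = 0.3216 g CO₂ ÷ 44.009 g/mol = 0.0073076 mol
mol H = 2 × 0.07680 g H₂O ÷ 18.015 g/mol = 0.0085262 mol
From the AgBr data: mol Br per gram of compound = (0.5697 ÷ 187.772) ÷ 0.4825 = 0.0062881 mol/g, so in the 0.1937 g combustion sample mol Br = 0.0012180 mol
Divide by the smallest (0.0012180 mol): C 6.000, H 7.000, Br 1.000

C6H7Br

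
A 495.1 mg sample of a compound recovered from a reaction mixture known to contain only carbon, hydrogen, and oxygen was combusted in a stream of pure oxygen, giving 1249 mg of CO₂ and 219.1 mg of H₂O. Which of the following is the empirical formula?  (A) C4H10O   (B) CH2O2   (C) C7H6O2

(C) C7H6O2

mol C = 1.249 g CO₂ ÷ 44.009 g/mol = 0.028381 mol
mol H = 2 × 0.2191 g H₂O ÷ 18.015 g/mol = 0.024324 mol
mass O = 0.4951 − (0.34088 + 0.024519) = 0.12970 g → mol O = 0.12970 ÷ 15.999 = 0.0081069 mol
Divide by the smallest (0.0081069 mol): C 3.501, H 3.000, O 1.000
Multiplying each by 2 gives whole numbers: C 7.00, H 6.00, O 2.00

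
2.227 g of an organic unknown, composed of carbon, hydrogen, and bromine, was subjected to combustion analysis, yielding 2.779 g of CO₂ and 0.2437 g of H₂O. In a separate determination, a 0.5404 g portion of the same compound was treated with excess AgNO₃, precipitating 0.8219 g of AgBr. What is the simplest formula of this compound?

C7H3Br2

mol C = 2.779 g CO₂ ÷ 44.009 g/mol = 0.063146 mol
mol H = 2 × 0.2437 g H₂O ÷ 18.015 g/mol = 0.027055 mol
From the AgBr data: mol Br per gram of compound = (0.8219 ÷ 187.772) ÷ 0.5404 = 0.0080998 mol/g, so in the 2.227 g combustion sample mol Br = 0.018038 mol
Divide by the smallest (0.018038 mol): C 3.501, H 1.500, Br 1.000
Multiplying each by 2 gives whole numbers: C 7.00, H 3.00, Br 2.00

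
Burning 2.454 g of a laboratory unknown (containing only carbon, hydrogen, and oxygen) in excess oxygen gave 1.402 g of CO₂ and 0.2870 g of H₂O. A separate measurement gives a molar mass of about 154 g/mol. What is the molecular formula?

C2H2O8

mol C = 1.402 g CO₂ ÷ 44.009 g/mol = 0.031857 mol
mol H = 2 × 0.2870 g H₂O ÷ 18.015 g/mol = 0.031862 mol
mass O = 2.454 − (0.38264 + 0.032117) = 2.0392 g → mol O = 2.0392 ÷ 15.999 = 0.12746 mol
Divide by the smallest (0.031857 mol): C 1.000, H 1.000, O 4.001
Empirical formula: CHO4
Empirical-formula mass = 77.02 g/mol; 154 ÷ 77.02 ≈ 2, so the molecular formula is C2H2O8.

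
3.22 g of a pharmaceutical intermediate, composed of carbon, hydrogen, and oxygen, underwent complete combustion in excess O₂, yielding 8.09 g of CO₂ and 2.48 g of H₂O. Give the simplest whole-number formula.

C4H6O

mol C = 8.09 g CO₂ ÷ 44.009 g/mol = 0.1838 mol
mol H = 2 × 2.48 g H₂O ÷ 18.015 g/mol = 0.2753 mol
mass O = 3.22 − (2.208 + 0.2775) = 0.7345 g → mol O = 0.7345 ÷ 15.999 = 0.04591 mol
Divide by the smallest (0.04591 mol): C 4.004, H 5.997, O 1.000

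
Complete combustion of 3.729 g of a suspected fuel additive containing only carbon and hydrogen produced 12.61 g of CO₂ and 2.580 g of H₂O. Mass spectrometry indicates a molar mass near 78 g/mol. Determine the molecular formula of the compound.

C6H6

mol C = 12.61 g CO₂ ÷ 44.009 g/mol = 0.28653 mol
mol H = 2 × 2.580 g H₂O ÷ 18.015 g/mol = 0.28643 mol
Divide by the smallest (0.28643 mol): C 1.000, H 1.000
Empirical formula: CH
Empirical-formula mass = 13.02 g/mol; 78 ÷ 13.02 ≈ 6, so the molecular formula is C6H6.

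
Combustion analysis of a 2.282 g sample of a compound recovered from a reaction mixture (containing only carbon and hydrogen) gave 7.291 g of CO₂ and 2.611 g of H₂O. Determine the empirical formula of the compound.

C4H7

mol C = 7.291 g CO₂ ÷ 44.009 g/mol = 0.16567 mol
mol H = 2 × 2.611 g H₂O ÷ 18.015 g/mol = 0.28987 mol
Divide by the smallest (0.16567 mol): C 1.000, H 1.750
Multiplying each by 4 gives whole numbers: C 4.00, H 7.00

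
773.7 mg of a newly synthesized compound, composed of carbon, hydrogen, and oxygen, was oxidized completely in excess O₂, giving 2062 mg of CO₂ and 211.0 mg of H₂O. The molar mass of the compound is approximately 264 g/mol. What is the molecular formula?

mol C = 2.062 g CO₂ ÷ 44.009 g/mol = 0.046854 mol
mol H = 2 × 0.2110 g H₂O ÷ 18.015 g/mol = 0.023425 mol
mass O = 0.7737 − (0.56276 + 0.023612) = 0.18732 g → mol O = 0.18732 ÷ 15.999 = 0.011708 mol
Divide by the smallest (0.011708 mol): C 4.002, H 2.001, O 1.000
Empirical formula: C4H2O
Empirical-formula mass = 66.06 g/mol; 264 ÷ 66.06 ≈ 4, so the molecular formula is C16H8O4.

C16H8O4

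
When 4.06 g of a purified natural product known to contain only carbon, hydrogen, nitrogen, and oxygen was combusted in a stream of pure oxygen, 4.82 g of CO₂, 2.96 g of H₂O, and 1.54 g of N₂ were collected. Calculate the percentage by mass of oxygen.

mol C = 4.82 g CO₂ ÷ 44.009 g/mol = 0.1095 mol
mol H = 2 × 2.96 g H₂O ÷ 18.015 g/mol = 0.3286 mol
mol N = 2 × 1.54 g N₂ ÷ 28.014 g/mol = 0.1099 mol
mass O = 4.06 − (1.315 + 0.3312 + 1.540) = 0.8733 g → mol O = 0.8733 ÷ 15.999 = 0.05458 mol
mass % O = 0.8733 g ÷ 4.06 g × 100%

21.5%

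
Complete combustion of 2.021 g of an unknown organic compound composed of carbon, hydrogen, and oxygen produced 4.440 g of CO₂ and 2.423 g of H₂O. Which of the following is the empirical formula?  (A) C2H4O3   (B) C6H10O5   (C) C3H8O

mol C = 4.440 g CO₂ ÷ 44.009 g/mol = 0.10089 mol
mol H = 2 × 2.423 g H₂O ÷ 18.015 g/mol = 0.26900 mol
mass O = 2.021 − (1.2118 + 0.27115) = 0.53808 g → mol O = 0.53808 ÷ 15.999 = 0.033632 mol
Divide by the smallest (0.033632 mol): C 3.000, H 7.998, O 1.000

(C) C3H8O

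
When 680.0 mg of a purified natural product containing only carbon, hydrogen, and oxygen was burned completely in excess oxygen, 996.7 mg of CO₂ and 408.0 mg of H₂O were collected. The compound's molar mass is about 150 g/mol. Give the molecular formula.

C5H10O5

mol C = 0.9967 g CO₂ ÷ 44.009 g/mol = 0.022648 mol
mol H = 2 × 0.4080 g H₂O ÷ 18.015 g/mol = 0.045296 mol
mass O = 0.6800 − (0.27202 + 0.045658) = 0.36232 g → mol O = 0.36232 ÷ 15.999 = 0.022646 mol
Divide by the smallest (0.022646 mol): C 1.000, H 2.000, O 1.000
Empirical formula: CH2O
Empirical-formula mass = 30.03 g/mol; 150 ÷ 30.03 ≈ 5, so the molecular formula is C5H10O5.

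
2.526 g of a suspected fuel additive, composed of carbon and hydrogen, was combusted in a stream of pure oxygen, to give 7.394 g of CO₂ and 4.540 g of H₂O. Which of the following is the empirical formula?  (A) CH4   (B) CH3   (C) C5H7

mol C = 7.394 g CO₂ ÷ 44.009 g/mol = 0.16801 mol
mol H = 2 × 4.540 g H₂O ÷ 18.015 g/mol = 0.50402 mol
Divide by the smallest (0.16801 mol): C 1.000, H 3.000

(B) CH3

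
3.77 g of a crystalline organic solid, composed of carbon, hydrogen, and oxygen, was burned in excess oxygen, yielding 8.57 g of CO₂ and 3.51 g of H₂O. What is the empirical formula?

mol C = 8.57 g CO₂ ÷ 44.009 g/mol = 0.1947 mol
mol H = 2 × 3.51 g H₂O ÷ 18.015 g/mol = 0.3897 mol
mass O = 3.77 − (2.339 + 0.3928) = 1.038 g → mol O = 1.038 ÷ 15.999 = 0.06490 mol
Divide by the smallest (0.06490 mol): C 3.001, H 6.005, O 1.000

C3H6O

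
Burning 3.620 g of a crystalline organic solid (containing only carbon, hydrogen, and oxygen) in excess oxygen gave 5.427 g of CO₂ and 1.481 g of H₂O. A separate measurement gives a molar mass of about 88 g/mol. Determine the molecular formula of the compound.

C3H4O3

mol C = 5.427 g CO₂ ÷ 44.009 g/mol = 0.12332 mol
mol H = 2 × 1.481 g H₂O ÷ 18.015 g/mol = 0.16442 mol
mass O = 3.620 − (1.4811 + 0.16573) = 1.9731 g → mol O = 1.9731 ÷ 15.999 = 0.12333 mol
Divide by the smallest (0.12332 mol): C 1.000, H 1.333, O 1.000
Multiplying each by 3 gives whole numbers: C 3.00, H 4.00, O 3.00
Empirical formula: C3H4O3
Empirical-formula mass = 88.06 g/mol; 88 ÷ 88.06 ≈ 1, so the molecular formula is C3H4O3.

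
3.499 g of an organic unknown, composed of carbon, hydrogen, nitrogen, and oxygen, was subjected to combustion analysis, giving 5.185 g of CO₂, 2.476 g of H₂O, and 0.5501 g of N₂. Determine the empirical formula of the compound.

C3H7NO2

mol C = 5.185 g CO₂ ÷ 44.009 g/mol = 0.11782 mol
mol H = 2 × 2.476 g H₂O ÷ 18.015 g/mol = 0.27488 mol
mol N = 2 × 0.5501 g N₂ ÷ 28.014 g/mol = 0.039273 mol
mass O = 3.499 − (1.4151 + 0.27708 + 0.55010) = 1.2567 g → mol O = 1.2567 ÷ 15.999 = 0.078550 mol
Divide by the smallest (0.039273 mol): C 3.000, H 6.999, N 1.000, O 2.000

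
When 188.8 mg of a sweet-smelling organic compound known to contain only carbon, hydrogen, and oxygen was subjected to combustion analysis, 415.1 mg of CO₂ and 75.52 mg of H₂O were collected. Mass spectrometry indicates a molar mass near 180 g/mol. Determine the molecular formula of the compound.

mol C = 0.4151 g CO₂ ÷ 44.009 g/mol = 0.0094322 mol
mol H = 2 × 0.07552 g H₂O ÷ 18.015 g/mol = 0.0083841 mol
mass O = 0.1888 − (0.11329 + 0.0084512) = 0.067059 g → mol O = 0.067059 ÷ 15.999 = 0.0041915 mol
Divide by the smallest (0.0041915 mol): C 2.250, H 2.000, O 1.000
Multiplying each by 4 gives whole numbers: C 9.00, H 8.00, O 4.00
Empirical formula: C9H8O4
Empirical-formula mass = 180.16 g/mol; 180 ÷ 180.16 ≈ 1, so the molecular formula is C9H8O4.

C9H8O4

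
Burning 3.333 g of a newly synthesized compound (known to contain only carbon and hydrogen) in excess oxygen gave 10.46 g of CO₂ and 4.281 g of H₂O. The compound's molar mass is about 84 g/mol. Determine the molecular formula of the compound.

C6H12

mol C = 10.46 g CO₂ ÷ 44.009 g/mol = 0.23768 mol
mol H = 2 × 4.281 g H₂O ÷ 18.015 g/mol = 0.47527 mol
Divide by the smallest (0.23768 mol): C 1.000, H 2.000
Empirical formula: CH2
Empirical-formula mass = 14.03 g/mol; 84 ÷ 14.03 ≈ 6, so the molecular formula is C6H12.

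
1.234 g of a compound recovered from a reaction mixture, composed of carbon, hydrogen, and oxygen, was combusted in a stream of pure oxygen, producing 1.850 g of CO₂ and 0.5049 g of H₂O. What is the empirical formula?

mol C = 1.850 g CO₂ ÷ 44.009 g/mol = 0.042037 mol
mol H = 2 × 0.5049 g H₂O ÷ 18.015 g/mol = 0.056053 mol
mass O = 1.234 − (0.50490 + 0.056502) = 0.67259 g → mol O = 0.67259 ÷ 15.999 = 0.042040 mol
Divide by the smallest (0.042037 mol): C 1.000, H 1.333, O 1.000
Multiplying each by 3 gives whole numbers: C 3.00, H 4.00, O 3.00

C3H4O3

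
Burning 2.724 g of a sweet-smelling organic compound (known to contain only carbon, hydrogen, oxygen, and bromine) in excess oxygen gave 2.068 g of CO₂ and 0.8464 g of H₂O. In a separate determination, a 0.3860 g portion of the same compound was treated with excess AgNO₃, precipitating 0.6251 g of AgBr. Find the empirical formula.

C4H8Br2O

mol C = 2.068 g CO₂ ÷ 44.009 g/mol = 0.046990 mol
mol H = 2 × 0.8464 g H₂O ÷ 18.015 g/mol = 0.093966 mol
From the AgBr data: mol Br per gram of compound = (0.6251 ÷ 187.772) ÷ 0.3860 = 0.0086244 mol/g, so in the 2.724 g combustion sample mol Br = 0.023493 mol
mass O = 2.724 − (0.56440 + 0.094718 + 1.8772) = 0.18770 g → mol O = 0.18770 ÷ 15.999 = 0.011732 mol
Divide by the smallest (0.011732 mol): C 4.005, H 8.010, Br 2.003, O 1.000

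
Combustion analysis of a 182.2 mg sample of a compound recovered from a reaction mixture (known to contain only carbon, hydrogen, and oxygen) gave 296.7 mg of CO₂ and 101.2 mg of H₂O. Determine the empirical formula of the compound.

C6H10O5

mol C = 0.2967 g CO₂ ÷ 44.009 g/mol = 0.0067418 mol
mol H = 2 × 0.1012 g H₂O ÷ 18.015 g/mol = 0.011235 mol
mass O = 0.1822 − (0.080976 + 0.011325) = 0.089899 g → mol O = 0.089899 ÷ 15.999 = 0.0056191 mol
Divide by the smallest (0.0056191 mol): C 1.200, H 1.999, O 1.000
Multiplying each by 5 gives whole numbers: C 6.00, H 10.00, O 5.00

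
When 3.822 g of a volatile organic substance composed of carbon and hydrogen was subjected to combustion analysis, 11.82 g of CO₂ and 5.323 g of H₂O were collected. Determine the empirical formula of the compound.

mol C = 11.82 g CO₂ ÷ 44.009 g/mol = 0.26858 mol
mol H = 2 × 5.323 g H₂O ÷ 18.015 g/mol = 0.59095 mol
Divide by the smallest (0.26858 mol): C 1.000, H 2.200
Multiplying each by 5 gives whole numbers: C 5.00, H 11.00

C5H11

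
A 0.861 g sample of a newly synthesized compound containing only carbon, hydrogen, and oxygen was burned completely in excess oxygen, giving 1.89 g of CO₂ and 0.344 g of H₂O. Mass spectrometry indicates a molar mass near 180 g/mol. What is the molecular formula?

C9H8O4

mol C = 1.89 g CO₂ ÷ 44.009 g/mol = 0.04295 mol
mol H = 2 × 0.344 g H₂O ÷ 18.015 g/mol = 0.03819 mol
mass O = 0.861 − (0.5158 + 0.03850) = 0.3067 g → mol O = 0.3067 ÷ 15.999 = 0.01917 mol
Divide by the smallest (0.01917 mol): C 2.240, H 1.992, O 1.000
Multiplying each by 4 gives whole numbers: C 8.96, H 7.97, O 4.00
Empirical formula: C9H8O4
Empirical-formula mass = 180.16 g/mol; 180 ÷ 180.16 ≈ 1, so the molecular formula is C9H8O4.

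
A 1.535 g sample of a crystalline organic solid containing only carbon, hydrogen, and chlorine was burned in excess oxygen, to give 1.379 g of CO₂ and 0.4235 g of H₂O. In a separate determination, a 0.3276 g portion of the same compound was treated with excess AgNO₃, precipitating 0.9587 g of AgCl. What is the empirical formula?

mol C = 1.379 g CO₂ ÷ 44.009 g/mol = 0.031334 mol
mol H = 2 × 0.4235 g H₂O ÷ 18.015 g/mol = 0.047016 mol
From the AgCl data: mol Cl per gram of compound = (0.9587 ÷ 143.318) ÷ 0.3276 = 0.020419 mol/g, so in the 1.535 g combustion sample mol Cl = 0.031343 mol
Divide by the smallest (0.031334 mol): C 1.000, H 1.500, Cl 1.000
Multiplying each by 2 gives whole numbers: C 2.00, H 3.00, Cl 2.00

C2H3Cl2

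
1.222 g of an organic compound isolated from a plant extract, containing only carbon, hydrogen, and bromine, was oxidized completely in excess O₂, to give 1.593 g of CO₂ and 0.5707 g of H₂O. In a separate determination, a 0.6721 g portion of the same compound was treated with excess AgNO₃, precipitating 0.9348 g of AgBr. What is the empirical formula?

mol C = 1.593 g CO₂ ÷ 44.009 g/mol = 0.036197 mol
mol H = 2 × 0.5707 g H₂O ÷ 18.015 g/mol = 0.063358 mol
From the AgBr data: mol Br per gram of compound = (0.9348 ÷ 187.772) ÷ 0.6721 = 0.0074072 mol/g, so in the 1.222 g combustion sample mol Br = 0.0090516 mol
Divide by the smallest (0.0090516 mol): C 3.999, H 7.000, Br 1.000

C4H7Br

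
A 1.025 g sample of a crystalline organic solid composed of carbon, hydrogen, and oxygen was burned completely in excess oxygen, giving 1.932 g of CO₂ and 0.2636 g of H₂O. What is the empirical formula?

mol C = 1.932 g CO₂ ÷ 44.009 g/mol = 0.043900 mol
mol H = 2 × 0.2636 g H₂O ÷ 18.015 g/mol = 0.029265 mol
mass O = 1.025 − (0.52728 + 0.029499) = 0.46822 g → mol O = 0.46822 ÷ 15.999 = 0.029265 mol
Divide by the smallest (0.029265 mol): C 1.500, H 1.000, O 1.000
Multiplying each by 2 gives whole numbers: C 3.00, H 2.00, O 2.00

C3H2O2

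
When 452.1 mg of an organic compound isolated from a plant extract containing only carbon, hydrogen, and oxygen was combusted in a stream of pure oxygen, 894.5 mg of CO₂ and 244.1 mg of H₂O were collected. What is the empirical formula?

mol C = 0.8945 g CO₂ ÷ 44.009 g/mol = 0.020325 mol
mol H = 2 × 0.2441 g H₂O ÷ 18.015 g/mol = 0.027100 mol
mass O = 0.4521 − (0.24413 + 0.027316) = 0.18066 g → mol O = 0.18066 ÷ 15.999 = 0.011292 mol
Divide by the smallest (0.011292 mol): C 1.800, H 2.400, O 1.000
Multiplying each by 5 gives whole numbers: C 9.00, H 12.00, O 5.00

C9H12O5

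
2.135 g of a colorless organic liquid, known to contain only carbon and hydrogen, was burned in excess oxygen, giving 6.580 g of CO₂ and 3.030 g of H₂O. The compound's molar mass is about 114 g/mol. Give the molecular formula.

C8H18

mol C = 6.580 g CO₂ ÷ 44.009 g/mol = 0.14951 mol
mol H = 2 × 3.030 g H₂O ÷ 18.015 g/mol = 0.33639 mol
Divide by the smallest (0.14951 mol): C 1.000, H 2.250
Multiplying each by 4 gives whole numbers: C 4.00, H 9.00
Empirical formula: C4H9
Empirical-formula mass = 57.12 g/mol; 114 ÷ 57.12 ≈ 2, so the molecular formula is C8H18.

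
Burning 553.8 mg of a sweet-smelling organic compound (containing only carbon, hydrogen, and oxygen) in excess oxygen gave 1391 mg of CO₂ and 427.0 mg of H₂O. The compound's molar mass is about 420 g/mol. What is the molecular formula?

C24H36O6

mol C = 1.391 g CO₂ ÷ 44.009 g/mol = 0.031607 mol
mol H = 2 × 0.4270 g H₂O ÷ 18.015 g/mol = 0.047405 mol
mass O = 0.5538 − (0.37963 + 0.047784) = 0.12638 g → mol O = 0.12638 ÷ 15.999 = 0.0078994 mol
Divide by the smallest (0.0078994 mol): C 4.001, H 6.001, O 1.000
Empirical formula: C4H6O
Empirical-formula mass = 70.09 g/mol; 420 ÷ 70.09 ≈ 6, so the molecular formula is C24H36O6.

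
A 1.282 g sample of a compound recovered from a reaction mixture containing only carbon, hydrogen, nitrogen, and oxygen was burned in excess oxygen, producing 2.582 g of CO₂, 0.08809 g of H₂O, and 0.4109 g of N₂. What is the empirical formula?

mol C = 2.582 g CO₂ ÷ 44.009 g/mol = 0.058670 mol
mol H = 2 × 0.08809 g H₂O ÷ 18.015 g/mol = 0.0097796 mol
mol N = 2 × 0.4109 g N₂ ÷ 28.014 g/mol = 0.029335 mol
mass O = 1.282 − (0.70468 + 0.0098579 + 0.41090) = 0.15656 g → mol O = 0.15656 ÷ 15.999 = 0.0097855 mol
Divide by the smallest (0.0097796 mol): C 5.999, H 1.000, N 3.000, O 1.001

C6HN3O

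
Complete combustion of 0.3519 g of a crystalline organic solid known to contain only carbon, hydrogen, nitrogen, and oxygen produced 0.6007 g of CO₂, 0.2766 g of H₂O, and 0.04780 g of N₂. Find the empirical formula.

C4H9NO2

mol C = 0.6007 g CO₂ ÷ 44.009 g/mol = 0.013649 mol
mol H = 2 × 0.2766 g H₂O ÷ 18.015 g/mol = 0.030708 mol
mol N = 2 × 0.04780 g N₂ ÷ 28.014 g/mol = 0.0034126 mol
mass O = 0.3519 − (0.16394 + 0.030953 + 0.047800) = 0.10920 g → mol O = 0.10920 ÷ 15.999 = 0.0068256 mol
Divide by the smallest (0.0034126 mol): C 4.000, H 8.998, N 1.000, O 2.000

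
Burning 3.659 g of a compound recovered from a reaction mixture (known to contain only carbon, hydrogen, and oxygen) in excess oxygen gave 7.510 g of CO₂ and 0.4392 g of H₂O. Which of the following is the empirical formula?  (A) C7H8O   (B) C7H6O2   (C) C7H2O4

mol C = 7.510 g CO₂ ÷ 44.009 g/mol = 0.17065 mol
mol H = 2 × 0.4392 g H₂O ÷ 18.015 g/mol = 0.048759 mol
mass O = 3.659 − (2.0496 + 0.049149) = 1.5602 g → mol O = 1.5602 ÷ 15.999 = 0.097519 mol
Divide by the smallest (0.048759 mol): C 3.500, H 1.000, O 2.000
Multiplying each by 2 gives whole numbers: C 7.00, H 2.00, O 4.00

(C) C7H2O4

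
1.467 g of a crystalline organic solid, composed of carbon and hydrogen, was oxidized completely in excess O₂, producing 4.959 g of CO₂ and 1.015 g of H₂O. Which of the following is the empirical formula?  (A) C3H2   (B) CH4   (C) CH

mol C = 4.959 g CO₂ ÷ 44.009 g/mol = 0.11268 mol
mol H = 2 × 1.015 g H₂O ÷ 18.015 g/mol = 0.11268 mol
Divide by the smallest (0.11268 mol): C 1.000, H 1.000

(C) CH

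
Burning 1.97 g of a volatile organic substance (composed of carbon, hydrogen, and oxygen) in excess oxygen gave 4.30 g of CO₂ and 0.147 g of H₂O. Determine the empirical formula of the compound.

mol C = 4.30 g CO₂ ÷ 44.009 g/mol = 0.09771 mol
mol H = 2 × 0.147 g H₂O ÷ 18.015 g/mol = 0.01632 mol
mass O = 1.97 − (1.174 + 0.01645) = 0.7800 g → mol O = 0.7800 ÷ 15.999 = 0.04875 mol
Divide by the smallest (0.01632 mol): C 5.987, H 1.000, O 2.987

C6HO3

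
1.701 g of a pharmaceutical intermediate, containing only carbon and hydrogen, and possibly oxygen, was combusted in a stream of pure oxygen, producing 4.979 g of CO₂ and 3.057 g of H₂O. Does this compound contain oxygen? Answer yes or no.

mol C = 4.979 g CO₂ ÷ 44.009 g/mol = 0.11314 mol
mol H = 2 × 3.057 g H₂O ÷ 18.015 g/mol = 0.33938 mol
C and H together account for 1.7010 g — essentially the entire 1.701 g sample — so the compound contains no oxygen.

no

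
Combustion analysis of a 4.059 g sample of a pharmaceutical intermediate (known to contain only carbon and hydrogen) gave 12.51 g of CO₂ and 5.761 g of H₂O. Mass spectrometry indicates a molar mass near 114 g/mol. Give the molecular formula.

mol C = 12.51 g CO₂ ÷ 44.009 g/mol = 0.28426 mol
mol H = 2 × 5.761 g H₂O ÷ 18.015 g/mol = 0.63958 mol
Divide by the smallest (0.28426 mol): C 1.000, H 2.250
Multiplying each by 4 gives whole numbers: C 4.00, H 9.00
Empirical formula: C4H9
Empirical-formula mass = 57.12 g/mol; 114 ÷ 57.12 ≈ 2, so the molecular formula is C8H18.

C8H18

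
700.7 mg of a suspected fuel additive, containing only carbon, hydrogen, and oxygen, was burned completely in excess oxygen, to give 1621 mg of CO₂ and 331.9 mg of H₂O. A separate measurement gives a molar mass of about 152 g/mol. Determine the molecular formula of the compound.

C8H8O3

mol C = 1.621 g CO₂ ÷ 44.009 g/mol = 0.036833 mol
mol H = 2 × 0.3319 g H₂O ÷ 18.015 g/mol = 0.036847 mol
mass O = 0.7007 − (0.44241 + 0.037142) = 0.22115 g → mol O = 0.22115 ÷ 15.999 = 0.013823 mol
Divide by the smallest (0.013823 mol): C 2.665, H 2.666, O 1.000
Multiplying each by 3 gives whole numbers: C 7.99, H 8.00, O 3.00
Empirical formula: C8H8O3
Empirical-formula mass = 152.15 g/mol; 152 ÷ 152.15 ≈ 1, so the molecular formula is C8H8O3.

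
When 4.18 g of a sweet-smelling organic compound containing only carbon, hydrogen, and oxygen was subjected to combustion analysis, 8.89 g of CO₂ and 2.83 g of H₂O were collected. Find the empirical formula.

C9H14O4

mol C = 8.89 g CO₂ ÷ 44.009 g/mol = 0.2020 mol
mol H = 2 × 2.83 g H₂O ÷ 18.015 g/mol = 0.3142 mol
mass O = 4.18 − (2.426 + 0.3167) = 1.437 g → mol O = 1.437 ÷ 15.999 = 0.08982 mol
Divide by the smallest (0.08982 mol): C 2.249, H 3.498, O 1.000
Multiplying each by 4 gives whole numbers: C 9.00, H 13.99, O 4.00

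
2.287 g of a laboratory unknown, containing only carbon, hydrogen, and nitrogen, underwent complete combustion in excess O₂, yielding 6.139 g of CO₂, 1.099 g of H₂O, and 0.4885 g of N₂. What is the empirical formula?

mol C = 6.139 g CO₂ ÷ 44.009 g/mol = 0.13949 mol
mol H = 2 × 1.099 g H₂O ÷ 18.015 g/mol = 0.12201 mol
mol N = 2 × 0.4885 g N₂ ÷ 28.014 g/mol = 0.034875 mol
Divide by the smallest (0.034875 mol): C 4.000, H 3.498, N 1.000
Multiplying each by 2 gives whole numbers: C 8.00, H 7.00, N 2.00

C8H7N2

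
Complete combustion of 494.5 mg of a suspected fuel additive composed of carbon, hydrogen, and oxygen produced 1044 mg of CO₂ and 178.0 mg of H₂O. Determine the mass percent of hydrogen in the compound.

4.03%

mol C = 1.044 g CO₂ ÷ 44.009 g/mol = 0.023722 mol
mol H = 2 × 0.1780 g H₂O ÷ 18.015 g/mol = 0.019761 mol
mass O = 0.4945 − (0.28493 + 0.019919) = 0.18965 g → mol O = 0.18965 ÷ 15.999 = 0.011854 mol
mass % H = 0.019919 g ÷ 0.4945 g × 100%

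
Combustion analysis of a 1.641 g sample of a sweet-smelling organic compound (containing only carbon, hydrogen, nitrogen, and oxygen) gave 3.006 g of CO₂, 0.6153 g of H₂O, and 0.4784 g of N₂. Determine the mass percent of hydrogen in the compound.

mol C = 3.006 g CO₂ ÷ 44.009 g/mol = 0.068304 mol
mol H = 2 × 0.6153 g H₂O ÷ 18.015 g/mol = 0.068310 mol
mol N = 2 × 0.4784 g N₂ ÷ 28.014 g/mol = 0.034154 mol
mass O = 1.641 − (0.82040 + 0.068856 + 0.47840) = 0.27334 g → mol O = 0.27334 ÷ 15.999 = 0.017085 mol
mass % H = 0.068856 g ÷ 1.641 g × 100%

4.20%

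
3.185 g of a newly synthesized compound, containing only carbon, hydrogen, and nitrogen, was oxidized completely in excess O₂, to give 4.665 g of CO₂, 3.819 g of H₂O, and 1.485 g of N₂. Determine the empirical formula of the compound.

mol C = 4.665 g CO₂ ÷ 44.009 g/mol = 0.10600 mol
mol H = 2 × 3.819 g H₂O ÷ 18.015 g/mol = 0.42398 mol
mol N = 2 × 1.485 g N₂ ÷ 28.014 g/mol = 0.10602 mol
Divide by the smallest (0.10600 mol): C 1.000, H 4.000, N 1.000

CH4N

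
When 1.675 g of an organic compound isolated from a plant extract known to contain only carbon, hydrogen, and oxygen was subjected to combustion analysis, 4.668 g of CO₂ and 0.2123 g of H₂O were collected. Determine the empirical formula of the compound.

C9H2O2

mol C = 4.668 g CO₂ ÷ 44.009 g/mol = 0.10607 mol
mol H = 2 × 0.2123 g H₂O ÷ 18.015 g/mol = 0.023569 mol
mass O = 1.675 − (1.2740 + 0.023758) = 0.37724 g → mol O = 0.37724 ÷ 15.999 = 0.023579 mol
Divide by the smallest (0.023569 mol): C 4.500, H 1.000, O 1.000
Multiplying each by 2 gives whole numbers: C 9.00, H 2.00, O 2.00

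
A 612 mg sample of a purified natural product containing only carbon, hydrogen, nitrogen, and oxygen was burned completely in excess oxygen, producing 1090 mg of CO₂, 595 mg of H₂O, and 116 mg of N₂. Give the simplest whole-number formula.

mol C = 1.09 g CO₂ ÷ 44.009 g/mol = 0.02477 mol
mol H = 2 × 0.595 g H₂O ÷ 18.015 g/mol = 0.06606 mol
mol N = 2 × 0.116 g N₂ ÷ 28.014 g/mol = 0.008282 mol
mass O = 0.612 − (0.2975 + 0.06658 + 0.1160) = 0.1319 g → mol O = 0.1319 ÷ 15.999 = 0.008246 mol
Divide by the smallest (0.008246 mol): C 3.004, H 8.010, N 1.004, O 1.000

C3H8NO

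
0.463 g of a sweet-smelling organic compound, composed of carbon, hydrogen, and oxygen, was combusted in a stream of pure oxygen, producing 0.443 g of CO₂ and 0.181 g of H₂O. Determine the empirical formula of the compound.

CH2O2

mol C = 0.443 g CO₂ ÷ 44.009 g/mol = 0.01007 mol
mol H = 2 × 0.181 g H₂O ÷ 18.015 g/mol = 0.02009 mol
mass O = 0.463 − (0.1209 + 0.02026) = 0.3218 g → mol O = 0.3218 ÷ 15.999 = 0.02012 mol
Divide by the smallest (0.01007 mol): C 1.000, H 1.996, O 1.998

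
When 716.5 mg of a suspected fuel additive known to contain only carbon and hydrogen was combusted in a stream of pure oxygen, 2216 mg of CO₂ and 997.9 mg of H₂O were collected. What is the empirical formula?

C5H11

mol C = 2.216 g CO₂ ÷ 44.009 g/mol = 0.050353 mol
mol H = 2 × 0.9979 g H₂O ÷ 18.015 g/mol = 0.11079 mol
Divide by the smallest (0.050353 mol): C 1.000, H 2.200
Multiplying each by 5 gives whole numbers: C 5.00, H 11.00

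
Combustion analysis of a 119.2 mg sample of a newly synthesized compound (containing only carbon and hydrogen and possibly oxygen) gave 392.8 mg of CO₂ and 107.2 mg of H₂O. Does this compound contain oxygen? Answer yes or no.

no

mol C = 0.3928 g CO₂ ÷ 44.009 g/mol = 0.0089254 mol
mol H = 2 × 0.1072 g H₂O ÷ 18.015 g/mol = 0.011901 mol
C and H together account for 0.11920 g — essentially the entire 0.1192 g sample — so the compound contains no oxygen.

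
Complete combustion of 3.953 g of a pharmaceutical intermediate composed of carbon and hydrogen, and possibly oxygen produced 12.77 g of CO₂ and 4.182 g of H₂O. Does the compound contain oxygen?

no

mol C = 12.77 g CO₂ ÷ 44.009 g/mol = 0.29017 mol
mol H = 2 × 4.182 g H₂O ÷ 18.015 g/mol = 0.46428 mol
C and H together account for 3.9532 g — essentially the entire 3.953 g sample — so the compound contains no oxygen.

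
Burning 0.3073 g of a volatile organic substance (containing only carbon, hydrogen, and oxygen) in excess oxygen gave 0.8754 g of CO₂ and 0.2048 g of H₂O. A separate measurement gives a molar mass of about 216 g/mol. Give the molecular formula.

mol C = 0.8754 g CO₂ ÷ 44.009 g/mol = 0.019891 mol
mol H = 2 × 0.2048 g H₂O ÷ 18.015 g/mol = 0.022737 mol
mass O = 0.3073 − (0.23892 + 0.022919) = 0.045466 g → mol O = 0.045466 ÷ 15.999 = 0.0028418 mol
Divide by the smallest (0.0028418 mol): C 7.000, H 8.001, O 1.000
Empirical formula: C7H8O
Empirical-formula mass = 108.14 g/mol; 216 ÷ 108.14 ≈ 2, so the molecular formula is C14H16O2.

C14H16O2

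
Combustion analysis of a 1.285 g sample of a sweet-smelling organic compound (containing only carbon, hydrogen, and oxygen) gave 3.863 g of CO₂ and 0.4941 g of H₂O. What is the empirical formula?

C8H5O

mol C = 3.863 g CO₂ ÷ 44.009 g/mol = 0.087778 mol
mol H = 2 × 0.4941 g H₂O ÷ 18.015 g/mol = 0.054854 mol
mass O = 1.285 − (1.0543 + 0.055293) = 0.17541 g → mol O = 0.17541 ÷ 15.999 = 0.010964 mol
Divide by the smallest (0.010964 mol): C 8.006, H 5.003, O 1.000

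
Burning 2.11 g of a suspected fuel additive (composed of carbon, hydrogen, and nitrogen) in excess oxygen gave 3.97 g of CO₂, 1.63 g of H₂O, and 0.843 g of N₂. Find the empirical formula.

C3H6N2

mol C = 3.97 g CO₂ ÷ 44.009 g/mol = 0.09021 mol
mol H = 2 × 1.63 g H₂O ÷ 18.015 g/mol = 0.1810 mol
mol N = 2 × 0.843 g N₂ ÷ 28.014 g/mol = 0.06018 mol
Divide by the smallest (0.06018 mol): C 1.499, H 3.007, N 1.000
Multiplying each by 2 gives whole numbers: C 3.00, H 6.01, N 2.00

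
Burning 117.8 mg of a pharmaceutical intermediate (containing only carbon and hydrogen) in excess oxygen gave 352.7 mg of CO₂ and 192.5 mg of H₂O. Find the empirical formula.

mol C = 0.3527 g CO₂ ÷ 44.009 g/mol = 0.0080143 mol
mol H = 2 × 0.1925 g H₂O ÷ 18.015 g/mol = 0.021371 mol
Divide by the smallest (0.0080143 mol): C 1.000, H 2.667
Multiplying each by 3 gives whole numbers: C 3.00, H 8.00

C3H8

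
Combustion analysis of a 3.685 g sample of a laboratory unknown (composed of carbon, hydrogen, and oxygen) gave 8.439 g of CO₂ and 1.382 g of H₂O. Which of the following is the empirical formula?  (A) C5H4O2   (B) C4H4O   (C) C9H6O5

(A) C5H4O2

mol C = 8.439 g CO₂ ÷ 44.009 g/mol = 0.19176 mol
mol H = 2 × 1.382 g H₂O ÷ 18.015 g/mol = 0.15343 mol
mass O = 3.685 − (2.3032 + 0.15466) = 1.2272 g → mol O = 1.2272 ÷ 15.999 = 0.076702 mol
Divide by the smallest (0.076702 mol): C 2.500, H 2.000, O 1.000
Multiplying each by 2 gives whole numbers: C 5.00, H 4.00, O 2.00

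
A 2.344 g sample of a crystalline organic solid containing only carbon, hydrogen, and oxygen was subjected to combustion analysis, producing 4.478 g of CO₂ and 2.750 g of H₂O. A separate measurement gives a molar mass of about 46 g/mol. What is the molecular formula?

mol C = 4.478 g CO₂ ÷ 44.009 g/mol = 0.10175 mol
mol H = 2 × 2.750 g H₂O ÷ 18.015 g/mol = 0.30530 mol
mass O = 2.344 − (1.2221 + 0.30774) = 0.81411 g → mol O = 0.81411 ÷ 15.999 = 0.050885 mol
Divide by the smallest (0.050885 mol): C 2.000, H 6.000, O 1.000
Empirical formula: C2H6O
Empirical-formula mass = 46.07 g/mol; 46 ÷ 46.07 ≈ 1, so the molecular formula is C2H6O.

C2H6O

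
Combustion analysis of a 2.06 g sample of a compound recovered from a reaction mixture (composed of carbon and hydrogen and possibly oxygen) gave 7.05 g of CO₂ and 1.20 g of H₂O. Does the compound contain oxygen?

no

mol C = 7.05 g CO₂ ÷ 44.009 g/mol = 0.1602 mol
mol H = 2 × 1.20 g H₂O ÷ 18.015 g/mol = 0.1332 mol
C and H together account for 2.058 g — essentially the entire 2.06 g sample — so the compound contains no oxygen.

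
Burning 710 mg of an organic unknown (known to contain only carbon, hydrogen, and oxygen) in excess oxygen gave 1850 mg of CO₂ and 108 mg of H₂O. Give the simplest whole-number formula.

mol C = 1.85 g CO₂ ÷ 44.009 g/mol = 0.04204 mol
mol H = 2 × 0.108 g H₂O ÷ 18.015 g/mol = 0.01199 mol
mass O = 0.710 − (0.5049 + 0.01209) = 0.1930 g → mol O = 0.1930 ÷ 15.999 = 0.01206 mol
Divide by the smallest (0.01199 mol): C 3.506, H 1.000, O 1.006
Multiplying each by 2 gives whole numbers: C 7.01, H 2.00, O 2.01

C7H2O2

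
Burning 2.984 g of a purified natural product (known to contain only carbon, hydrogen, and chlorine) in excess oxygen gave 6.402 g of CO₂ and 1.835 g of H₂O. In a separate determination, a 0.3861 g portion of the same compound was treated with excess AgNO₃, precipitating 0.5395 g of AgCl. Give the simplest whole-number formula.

mol C = 6.402 g CO₂ ÷ 44.009 g/mol = 0.14547 mol
mol H = 2 × 1.835 g H₂O ÷ 18.015 g/mol = 0.20372 mol
From the AgCl data: mol Cl per gram of compound = (0.5395 ÷ 143.318) ÷ 0.3861 = 0.0097497 mol/g, so in the 2.984 g combustion sample mol Cl = 0.029093 mol
Divide by the smallest (0.029093 mol): C 5.000, H 7.002, Cl 1.000

C5H7Cl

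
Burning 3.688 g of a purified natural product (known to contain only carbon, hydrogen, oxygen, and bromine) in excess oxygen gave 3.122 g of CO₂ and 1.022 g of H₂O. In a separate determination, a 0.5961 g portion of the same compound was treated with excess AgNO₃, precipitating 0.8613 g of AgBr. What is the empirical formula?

mol C = 3.122 g CO₂ ÷ 44.009 g/mol = 0.070940 mol
mol H = 2 × 1.022 g H₂O ÷ 18.015 g/mol = 0.11346 mol
From the AgBr data: mol Br per gram of compound = (0.8613 ÷ 187.772) ÷ 0.5961 = 0.0076949 mol/g, so in the 3.688 g combustion sample mol Br = 0.028379 mol
mass O = 3.688 − (0.85206 + 0.11437 + 2.2676) = 0.45398 g → mol O = 0.45398 ÷ 15.999 = 0.028376 mol
Divide by the smallest (0.028376 mol): C 2.500, H 3.999, Br 1.000, O 1.000
Multiplying each by 2 gives whole numbers: C 5.00, H 8.00, Br 2.00, O 2.00

C5H8Br2O2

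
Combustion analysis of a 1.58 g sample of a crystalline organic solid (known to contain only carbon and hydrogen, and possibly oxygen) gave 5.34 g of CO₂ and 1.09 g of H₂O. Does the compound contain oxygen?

mol C = 5.34 g CO₂ ÷ 44.009 g/mol = 0.1213 mol
mol H = 2 × 1.09 g H₂O ÷ 18.015 g/mol = 0.1210 mol
C and H together account for 1.579 g — essentially the entire 1.58 g sample — so the compound contains no oxygen.

no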